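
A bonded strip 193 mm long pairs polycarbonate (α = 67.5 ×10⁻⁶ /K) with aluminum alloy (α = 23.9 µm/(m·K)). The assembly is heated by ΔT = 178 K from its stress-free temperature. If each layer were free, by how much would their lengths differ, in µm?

1500 µm

Δα = |67.5 − 23.9|×10⁻⁶/K = 43.6×10⁻⁶/K.
ΔL_mismatch = Δα·L·ΔT = 43.6×10⁻⁶ × 193.0 mm × 178.0 K = 1500 µm.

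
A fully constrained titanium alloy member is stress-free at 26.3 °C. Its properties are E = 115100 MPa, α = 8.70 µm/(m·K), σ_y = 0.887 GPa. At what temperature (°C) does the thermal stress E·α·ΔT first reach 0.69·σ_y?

E = 115100 MPa = 115.1 GPa.
σ_y = 0.887 GPa = 887.0 MPa.
E·α·ΔT = 612.0 MPa ⇒ ΔT = 612.0 / (115.1×10³ × 8.70×10⁻⁶) = 611.2 K.
T = 26.3 + 611.2 = 637.5 °C.

637 °C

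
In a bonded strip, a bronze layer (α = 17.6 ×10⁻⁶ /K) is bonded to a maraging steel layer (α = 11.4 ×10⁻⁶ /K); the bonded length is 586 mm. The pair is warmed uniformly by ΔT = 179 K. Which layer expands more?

bronze

α(bronze) = 17.6×10⁻⁶/K vs α(maraging steel) = 11.4×10⁻⁶/K.
Higher α expands more for the same ΔT: bronze.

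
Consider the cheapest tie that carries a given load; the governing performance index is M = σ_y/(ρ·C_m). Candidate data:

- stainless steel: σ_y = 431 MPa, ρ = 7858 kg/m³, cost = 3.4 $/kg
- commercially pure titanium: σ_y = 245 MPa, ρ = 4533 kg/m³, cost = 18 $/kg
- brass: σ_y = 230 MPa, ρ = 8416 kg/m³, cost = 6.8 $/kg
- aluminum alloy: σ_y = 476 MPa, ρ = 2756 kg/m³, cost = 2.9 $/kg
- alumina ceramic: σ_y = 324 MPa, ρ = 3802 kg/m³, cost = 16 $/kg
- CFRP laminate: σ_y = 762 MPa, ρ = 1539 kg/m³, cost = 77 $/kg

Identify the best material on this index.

aluminum alloy

Per-candidate index values:
  aluminum alloy: M = 59.6 kN·m per $
  stainless steel: M = 16.1 kN·m per $
  CFRP laminate: M = 6.43 kN·m per $
  alumina ceramic: M = 5.33 kN·m per $
  brass: M = 4.02 kN·m per $
  commercially pure titanium: M = 3.00 kN·m per $
Aluminum alloy has the largest M.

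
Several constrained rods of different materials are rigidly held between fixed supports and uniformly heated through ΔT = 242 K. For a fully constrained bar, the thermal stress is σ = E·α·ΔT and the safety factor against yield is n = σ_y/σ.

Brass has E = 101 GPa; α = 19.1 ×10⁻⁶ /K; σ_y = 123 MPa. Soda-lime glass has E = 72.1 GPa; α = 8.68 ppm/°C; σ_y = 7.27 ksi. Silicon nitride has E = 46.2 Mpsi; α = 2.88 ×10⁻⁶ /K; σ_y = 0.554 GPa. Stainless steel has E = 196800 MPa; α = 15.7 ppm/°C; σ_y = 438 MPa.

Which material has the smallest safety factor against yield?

Converting E to GPa, α to ×10⁻⁶/K, σ_y to MPa, then σ and n for each:
  brass: E = 101.0, α = 19.1, σ_y = 123.0 → σ = 467 MPa, n = 0.263
  soda-lime glass: E = 72.10, α = 8.68, σ_y = 50.12 → σ = 151 MPa, n = 0.331
  silicon nitride: E = 318.5, α = 2.88, σ_y = 554.0 → σ = 222 MPa, n = 2.50
  stainless steel: E = 196.8, α = 15.7, σ_y = 438.0 → σ = 748 MPa, n = 0.586
Smallest n: brass with n = 0.263.

brass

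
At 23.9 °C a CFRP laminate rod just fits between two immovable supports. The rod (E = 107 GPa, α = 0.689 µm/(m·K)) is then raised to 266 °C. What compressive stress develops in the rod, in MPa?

17.8 MPa

ΔT = 242.1 K. Constrained thermal stress σ = E·α·ΔT = 107.0×10³ MPa × 0.689×10⁻⁶ × 242.1 = 17.8 MPa (compressive).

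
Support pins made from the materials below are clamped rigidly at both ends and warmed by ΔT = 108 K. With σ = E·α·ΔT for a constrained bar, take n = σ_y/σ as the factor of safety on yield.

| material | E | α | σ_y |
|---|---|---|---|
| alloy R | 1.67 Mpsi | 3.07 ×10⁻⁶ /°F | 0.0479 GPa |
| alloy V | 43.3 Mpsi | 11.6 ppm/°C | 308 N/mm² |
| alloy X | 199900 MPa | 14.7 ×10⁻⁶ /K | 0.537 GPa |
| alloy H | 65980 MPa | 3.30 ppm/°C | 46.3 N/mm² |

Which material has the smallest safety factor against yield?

Per material, after unit conversion:
  alloy R: E = 11.51, α = 5.53, σ_y = 47.90 → σ = 6.87 MPa, n = 6.97
  alloy V: E = 298.5, α = 11.6, σ_y = 308.0 → σ = 374 MPa, n = 0.823
  alloy X: E = 199.9, α = 14.7, σ_y = 537.0 → σ = 317 MPa, n = 1.69
  alloy H: E = 65.98, α = 3.30, σ_y = 46.30 → σ = 23.5 MPa, n = 1.97
Alloy V has the lowest safety factor, n = 0.823.

alloy V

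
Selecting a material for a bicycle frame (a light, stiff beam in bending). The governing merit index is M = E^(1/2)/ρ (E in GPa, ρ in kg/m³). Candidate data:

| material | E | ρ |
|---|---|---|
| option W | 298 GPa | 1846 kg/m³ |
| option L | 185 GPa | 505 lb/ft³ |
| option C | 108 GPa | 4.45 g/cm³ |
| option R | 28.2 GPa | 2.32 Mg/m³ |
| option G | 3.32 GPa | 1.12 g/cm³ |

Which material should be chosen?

option W

Putting every candidate on a common basis:
  option W: E = 298.0 GPa, ρ = 1846 kg/m³
  option L: E = 185.0 GPa, ρ = 8089 kg/m³
  option C: E = 108.0 GPa, ρ = 4450 kg/m³
  option R: E = 28.20 GPa, ρ = 2320 kg/m³
  option G: E = 3.320 GPa, ρ = 1120 kg/m³
  option W: M = 9.35×10⁻³
  option C: M = 2.34×10⁻³
  option R: M = 2.29×10⁻³
  option L: M = 1.68×10⁻³
  option G: M = 1.63×10⁻³
Option W ranks first.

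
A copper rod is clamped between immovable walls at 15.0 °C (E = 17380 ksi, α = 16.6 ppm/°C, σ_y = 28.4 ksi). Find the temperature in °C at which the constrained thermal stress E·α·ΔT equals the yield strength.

E = 17380 ksi = 119.8 GPa.
σ_y = 28.4 ksi = 195.8 MPa.
E·α·ΔT = 195.8 MPa ⇒ ΔT = 195.8 / (119.8×10³ × 16.6×10⁻⁶) = 98.44 K.
T = 15.0 + 98.44 = 113.4 °C.

113 °C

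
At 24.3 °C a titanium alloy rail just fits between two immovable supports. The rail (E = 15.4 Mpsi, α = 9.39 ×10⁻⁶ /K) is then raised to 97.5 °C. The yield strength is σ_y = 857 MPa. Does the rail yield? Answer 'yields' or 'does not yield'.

E = 15.4 Mpsi = 106.2 GPa.
ΔT = 73.20 K. Constrained thermal stress σ = E·α·ΔT = 106.2×10³ MPa × 9.39×10⁻⁶ × 73.20 = 73.0 MPa (compressive).
Compare to σ_y = 857 MPa: σ < σ_y, so it does not yield.

does not yield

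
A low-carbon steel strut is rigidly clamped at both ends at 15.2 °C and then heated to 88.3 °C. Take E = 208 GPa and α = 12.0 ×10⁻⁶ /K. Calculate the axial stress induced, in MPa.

182 MPa

ΔT = 73.10 K. Constrained thermal stress σ = E·α·ΔT = 208.0×10³ MPa × 12.0×10⁻⁶ × 73.10 = 182 MPa (compressive).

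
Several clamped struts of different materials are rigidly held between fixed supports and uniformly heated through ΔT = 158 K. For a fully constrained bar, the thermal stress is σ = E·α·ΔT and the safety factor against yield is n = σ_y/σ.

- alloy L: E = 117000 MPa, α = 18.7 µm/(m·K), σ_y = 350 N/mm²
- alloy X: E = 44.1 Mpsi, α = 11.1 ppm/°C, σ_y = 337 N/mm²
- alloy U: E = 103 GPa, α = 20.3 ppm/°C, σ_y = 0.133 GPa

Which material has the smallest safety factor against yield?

alloy U

In consistent units (E in GPa, α in ×10⁻⁶/K, σ_y in MPa):
  alloy L: E = 117.0, α = 18.7, σ_y = 350.0 → σ = 346 MPa, n = 1.01
  alloy X: E = 304.1, α = 11.1, σ_y = 337.0 → σ = 533 MPa, n = 0.632
  alloy U: E = 103.0, α = 20.3, σ_y = 133.0 → σ = 330 MPa, n = 0.403
The minimum is alloy U at n = 0.403.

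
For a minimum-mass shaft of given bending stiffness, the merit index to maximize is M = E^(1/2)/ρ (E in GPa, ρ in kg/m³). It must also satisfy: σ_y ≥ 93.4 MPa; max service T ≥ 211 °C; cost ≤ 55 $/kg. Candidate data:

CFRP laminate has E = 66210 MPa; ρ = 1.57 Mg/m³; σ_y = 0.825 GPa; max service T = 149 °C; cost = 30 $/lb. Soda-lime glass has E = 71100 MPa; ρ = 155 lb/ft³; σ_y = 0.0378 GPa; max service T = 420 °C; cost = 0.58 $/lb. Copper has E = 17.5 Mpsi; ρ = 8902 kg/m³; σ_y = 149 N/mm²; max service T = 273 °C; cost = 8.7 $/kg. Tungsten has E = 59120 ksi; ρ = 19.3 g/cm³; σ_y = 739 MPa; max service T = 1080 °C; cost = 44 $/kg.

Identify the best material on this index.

Screen on constraints: σ_y ≥ 93.4 MPa; max service T ≥ 211 °C; cost ≤ 55 $/kg. Survivors: copper, tungsten.
Convert each candidate to consistent units, then evaluate M:
  copper: E = 120.7 GPa, ρ = 8902 kg/m³
  tungsten: E = 407.6 GPa, ρ = 19300 kg/m³
  copper: M = 1.23×10⁻³
  tungsten: M = 1.05×10⁻³
The maximum is for copper.

copper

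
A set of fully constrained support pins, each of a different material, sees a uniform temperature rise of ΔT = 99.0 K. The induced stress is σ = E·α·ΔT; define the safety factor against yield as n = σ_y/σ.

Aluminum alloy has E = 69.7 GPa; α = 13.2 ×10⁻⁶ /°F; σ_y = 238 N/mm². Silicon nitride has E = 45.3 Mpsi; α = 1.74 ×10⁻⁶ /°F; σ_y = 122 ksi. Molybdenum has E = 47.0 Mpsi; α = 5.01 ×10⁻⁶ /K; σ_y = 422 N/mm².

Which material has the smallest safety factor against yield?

Converting E to GPa, α to ×10⁻⁶/K, σ_y to MPa, then σ and n for each:
  aluminum alloy: E = 69.70, α = 23.8, σ_y = 238.0 → σ = 164 MPa, n = 1.45
  silicon nitride: E = 312.3, α = 3.13, σ_y = 841.2 → σ = 96.8 MPa, n = 8.69
  molybdenum: E = 324.1, α = 5.01, σ_y = 422.0 → σ = 161 MPa, n = 2.63
The minimum is aluminum alloy at n = 1.45.

aluminum alloy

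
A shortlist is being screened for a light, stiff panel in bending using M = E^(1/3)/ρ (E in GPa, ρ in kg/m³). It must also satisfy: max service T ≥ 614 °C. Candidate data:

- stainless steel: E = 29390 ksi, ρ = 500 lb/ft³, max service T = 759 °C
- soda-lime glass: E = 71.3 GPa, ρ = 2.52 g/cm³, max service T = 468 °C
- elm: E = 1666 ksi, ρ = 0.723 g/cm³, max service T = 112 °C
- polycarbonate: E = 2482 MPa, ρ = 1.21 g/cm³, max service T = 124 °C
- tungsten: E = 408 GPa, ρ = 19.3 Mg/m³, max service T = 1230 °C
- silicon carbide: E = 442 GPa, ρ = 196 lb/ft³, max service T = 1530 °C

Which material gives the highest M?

Screen on constraints: max service T ≥ 614 °C. Survivors: stainless steel, tungsten, silicon carbide.
After converting to SI:
  stainless steel: E = 202.6 GPa, ρ = 8009 kg/m³
  tungsten: E = 408.0 GPa, ρ = 19300 kg/m³
  silicon carbide: E = 442.0 GPa, ρ = 3140 kg/m³
  silicon carbide: M = 2.43×10⁻³
  stainless steel: M = 0.733×10⁻³
  tungsten: M = 0.384×10⁻³
Silicon carbide ranks first.

silicon carbide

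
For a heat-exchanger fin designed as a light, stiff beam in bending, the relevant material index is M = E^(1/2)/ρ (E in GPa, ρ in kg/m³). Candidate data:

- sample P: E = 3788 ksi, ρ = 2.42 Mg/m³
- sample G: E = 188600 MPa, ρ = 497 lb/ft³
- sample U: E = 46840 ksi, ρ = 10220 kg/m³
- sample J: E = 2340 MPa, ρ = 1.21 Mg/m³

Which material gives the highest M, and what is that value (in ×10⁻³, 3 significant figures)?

After converting to SI:
  sample P: E = 26.12 GPa, ρ = 2420 kg/m³
  sample G: E = 188.6 GPa, ρ = 7961 kg/m³
  sample U: E = 323.0 GPa, ρ = 10220 kg/m³
  sample J: E = 2.340 GPa, ρ = 1210 kg/m³
  sample P: M = 2.11×10⁻³
  sample U: M = 1.76×10⁻³
  sample G: M = 1.73×10⁻³
  sample J: M = 1.26×10⁻³
Sample P ranks first.

sample P, M = 2.11×10⁻³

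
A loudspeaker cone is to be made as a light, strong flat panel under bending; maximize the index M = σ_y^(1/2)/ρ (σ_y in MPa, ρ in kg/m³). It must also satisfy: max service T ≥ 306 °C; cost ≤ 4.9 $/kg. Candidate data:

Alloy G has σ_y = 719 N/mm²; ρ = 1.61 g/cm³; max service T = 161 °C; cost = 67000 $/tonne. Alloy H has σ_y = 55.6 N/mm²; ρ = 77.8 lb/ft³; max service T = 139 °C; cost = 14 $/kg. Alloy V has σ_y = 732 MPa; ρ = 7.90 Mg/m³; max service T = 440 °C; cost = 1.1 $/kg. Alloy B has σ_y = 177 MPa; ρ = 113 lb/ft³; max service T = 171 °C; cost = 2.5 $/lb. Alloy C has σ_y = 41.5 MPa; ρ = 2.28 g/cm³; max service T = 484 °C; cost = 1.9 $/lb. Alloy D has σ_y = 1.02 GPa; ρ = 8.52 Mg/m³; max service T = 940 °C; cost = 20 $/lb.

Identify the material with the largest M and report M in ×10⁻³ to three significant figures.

alloy V, M = 3.42×10⁻³

Screen on constraints: max service T ≥ 306 °C; cost ≤ 4.9 $/kg. Survivors: alloy V, alloy C.
Convert each candidate to consistent units, then evaluate M:
  alloy V: σ_y = 732.0 MPa, ρ = 7900 kg/m³
  alloy C: σ_y = 41.50 MPa, ρ = 2280 kg/m³
  alloy V: M = 3.42×10⁻³
  alloy C: M = 2.83×10⁻³
Highest index: alloy V.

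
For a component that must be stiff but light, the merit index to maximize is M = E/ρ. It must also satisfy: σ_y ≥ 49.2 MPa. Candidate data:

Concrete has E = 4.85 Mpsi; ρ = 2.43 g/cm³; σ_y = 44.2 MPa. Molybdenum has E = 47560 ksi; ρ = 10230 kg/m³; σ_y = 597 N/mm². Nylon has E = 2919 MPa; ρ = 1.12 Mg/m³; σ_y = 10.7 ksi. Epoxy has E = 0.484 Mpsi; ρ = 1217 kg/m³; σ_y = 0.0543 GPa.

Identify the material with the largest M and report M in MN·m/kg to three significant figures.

molybdenum, M = 32.1 MN·m/kg

Screen on constraints: σ_y ≥ 49.2 MPa. Survivors: molybdenum, nylon, epoxy.
After converting to SI:
  molybdenum: E = 327.9 GPa, ρ = 10230 kg/m³
  nylon: E = 2.919 GPa, ρ = 1120 kg/m³
  epoxy: E = 3.337 GPa, ρ = 1217 kg/m³
  molybdenum: M = 32.1 MN·m/kg
  epoxy: M = 2.74 MN·m/kg
  nylon: M = 2.61 MN·m/kg
Molybdenum has the largest M.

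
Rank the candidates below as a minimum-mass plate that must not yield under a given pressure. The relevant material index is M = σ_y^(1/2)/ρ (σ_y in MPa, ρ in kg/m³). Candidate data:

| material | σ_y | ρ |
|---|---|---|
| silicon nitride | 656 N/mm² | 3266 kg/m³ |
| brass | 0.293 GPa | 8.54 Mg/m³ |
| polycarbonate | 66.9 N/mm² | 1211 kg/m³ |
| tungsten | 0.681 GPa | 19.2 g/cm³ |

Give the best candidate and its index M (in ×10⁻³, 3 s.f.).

silicon nitride, M = 7.84×10⁻³

Convert each candidate to consistent units, then evaluate M:
  silicon nitride: σ_y = 656.0 MPa, ρ = 3266 kg/m³
  brass: σ_y = 293.0 MPa, ρ = 8540 kg/m³
  polycarbonate: σ_y = 66.90 MPa, ρ = 1211 kg/m³
  tungsten: σ_y = 681.0 MPa, ρ = 19200 kg/m³
  silicon nitride: M = 7.84×10⁻³
  polycarbonate: M = 6.75×10⁻³
  brass: M = 2.00×10⁻³
  tungsten: M = 1.36×10⁻³
Silicon nitride has the largest M.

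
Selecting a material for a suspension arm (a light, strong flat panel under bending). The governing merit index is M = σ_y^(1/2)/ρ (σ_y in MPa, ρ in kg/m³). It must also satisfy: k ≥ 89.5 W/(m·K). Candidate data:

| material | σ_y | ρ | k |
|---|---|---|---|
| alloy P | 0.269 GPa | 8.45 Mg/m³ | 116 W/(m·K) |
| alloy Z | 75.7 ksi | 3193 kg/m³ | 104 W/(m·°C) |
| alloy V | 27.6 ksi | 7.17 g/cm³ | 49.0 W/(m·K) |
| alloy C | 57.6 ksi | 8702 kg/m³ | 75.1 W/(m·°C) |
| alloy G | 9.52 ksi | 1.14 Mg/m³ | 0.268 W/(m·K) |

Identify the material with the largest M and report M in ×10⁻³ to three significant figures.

alloy Z, M = 7.15×10⁻³

Screen on constraints: k ≥ 89.5 W/(m·K). Survivors: alloy P, alloy Z.
In SI units:
  alloy P: σ_y = 269.0 MPa, ρ = 8450 kg/m³
  alloy Z: σ_y = 521.9 MPa, ρ = 3193 kg/m³
  alloy Z: M = 7.15×10⁻³
  alloy P: M = 1.94×10⁻³
Highest index: alloy Z.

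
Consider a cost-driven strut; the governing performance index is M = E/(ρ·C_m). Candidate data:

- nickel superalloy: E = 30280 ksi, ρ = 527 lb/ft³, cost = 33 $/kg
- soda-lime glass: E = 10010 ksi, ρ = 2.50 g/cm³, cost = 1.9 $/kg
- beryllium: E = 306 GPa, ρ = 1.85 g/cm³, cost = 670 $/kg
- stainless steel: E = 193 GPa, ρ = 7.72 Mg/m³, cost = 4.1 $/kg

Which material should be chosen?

soda-lime glass

Convert each candidate to consistent units, then evaluate M:
  nickel superalloy: E = 208.8 GPa, ρ = 8442 kg/m³, cost = 33.00 $/kg
  soda-lime glass: E = 69.02 GPa, ρ = 2500 kg/m³, cost = 1.900 $/kg
  beryllium: E = 306.0 GPa, ρ = 1850 kg/m³, cost = 670.0 $/kg
  stainless steel: E = 193.0 GPa, ρ = 7720 kg/m³, cost = 4.100 $/kg
  soda-lime glass: M = 14.5 MN·m per $
  stainless steel: M = 6.10 MN·m per $
  nickel superalloy: M = 0.749 MN·m per $
  beryllium: M = 0.247 MN·m per $
The maximum is for soda-lime glass.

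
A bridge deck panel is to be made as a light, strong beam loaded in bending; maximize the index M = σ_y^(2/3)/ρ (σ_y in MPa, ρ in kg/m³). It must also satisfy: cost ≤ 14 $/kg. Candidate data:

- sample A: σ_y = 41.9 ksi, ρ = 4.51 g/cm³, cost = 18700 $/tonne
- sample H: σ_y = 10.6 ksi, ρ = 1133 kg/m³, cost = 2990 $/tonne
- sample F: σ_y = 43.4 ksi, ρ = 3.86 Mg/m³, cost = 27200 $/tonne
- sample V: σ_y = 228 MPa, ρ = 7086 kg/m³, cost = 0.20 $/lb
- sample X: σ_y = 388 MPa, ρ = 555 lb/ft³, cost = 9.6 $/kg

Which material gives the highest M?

sample H

Screen on constraints: cost ≤ 14 $/kg. Survivors: sample H, sample V, sample X.
Normalizing units and computing the index:
  sample H: σ_y = 73.08 MPa, ρ = 1133 kg/m³
  sample V: σ_y = 228.0 MPa, ρ = 7086 kg/m³
  sample X: σ_y = 388.0 MPa, ρ = 8890 kg/m³
  sample H: M = 15.4×10⁻³
  sample X: M = 5.98×10⁻³
  sample V: M = 5.27×10⁻³
Sample H ranks first.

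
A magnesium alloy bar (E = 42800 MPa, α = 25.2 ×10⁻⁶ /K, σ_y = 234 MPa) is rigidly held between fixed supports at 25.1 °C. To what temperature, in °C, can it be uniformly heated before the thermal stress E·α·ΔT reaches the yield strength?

E = 42800 MPa = 42.80 GPa.
E·α·ΔT = 234.0 MPa ⇒ ΔT = 234.0 / (42.80×10³ × 25.2×10⁻⁶) = 217.0 K.
T = 25.1 + 217.0 = 242.1 °C.

242 °C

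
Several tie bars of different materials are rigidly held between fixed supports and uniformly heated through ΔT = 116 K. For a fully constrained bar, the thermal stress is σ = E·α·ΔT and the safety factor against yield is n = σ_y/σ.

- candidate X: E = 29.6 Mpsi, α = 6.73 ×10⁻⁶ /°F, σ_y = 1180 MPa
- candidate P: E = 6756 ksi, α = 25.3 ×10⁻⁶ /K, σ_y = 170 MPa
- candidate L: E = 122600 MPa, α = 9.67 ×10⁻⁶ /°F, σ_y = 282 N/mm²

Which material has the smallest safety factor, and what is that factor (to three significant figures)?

candidate L, n = 1.14

In consistent units (E in GPa, α in ×10⁻⁶/K, σ_y in MPa):
  candidate X: E = 204.1, α = 12.1, σ_y = 1180 → σ = 287 MPa, n = 4.11
  candidate P: E = 46.58, α = 25.3, σ_y = 170.0 → σ = 137 MPa, n = 1.24
  candidate L: E = 122.6, α = 17.4, σ_y = 282.0 → σ = 248 MPa, n = 1.14
Candidate L has the lowest safety factor, n = 1.14.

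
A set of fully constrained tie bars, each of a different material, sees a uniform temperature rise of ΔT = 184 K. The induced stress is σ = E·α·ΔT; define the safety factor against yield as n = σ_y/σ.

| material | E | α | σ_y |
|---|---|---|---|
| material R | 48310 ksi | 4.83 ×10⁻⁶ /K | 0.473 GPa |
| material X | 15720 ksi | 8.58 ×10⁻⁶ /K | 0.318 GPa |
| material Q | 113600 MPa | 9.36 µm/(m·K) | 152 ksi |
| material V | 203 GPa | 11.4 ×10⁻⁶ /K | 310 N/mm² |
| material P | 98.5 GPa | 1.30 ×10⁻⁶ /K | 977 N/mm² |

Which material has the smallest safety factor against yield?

Converting E to GPa, α to ×10⁻⁶/K, σ_y to MPa, then σ and n for each:
  material R: E = 333.1, α = 4.83, σ_y = 473.0 → σ = 296 MPa, n = 1.60
  material X: E = 108.4, α = 8.58, σ_y = 318.0 → σ = 171 MPa, n = 1.86
  material Q: E = 113.6, α = 9.36, σ_y = 1048 → σ = 196 MPa, n = 5.36
  material V: E = 203.0, α = 11.4, σ_y = 310.0 → σ = 426 MPa, n = 0.728
  material P: E = 98.50, α = 1.30, σ_y = 977.0 → σ = 23.6 MPa, n = 41.5
The minimum is material V at n = 0.728.

material V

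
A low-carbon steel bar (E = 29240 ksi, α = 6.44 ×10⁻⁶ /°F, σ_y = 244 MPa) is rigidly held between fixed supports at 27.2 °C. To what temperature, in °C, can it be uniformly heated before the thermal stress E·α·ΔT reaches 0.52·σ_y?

81.5 °C

E = 29240 ksi = 201.6 GPa.
α = 6.44×10⁻⁶/°F × 9/5 = 11.6×10⁻⁶/K.
E·α·ΔT = 126.9 MPa ⇒ ΔT = 126.9 / (201.6×10³ × 11.6×10⁻⁶) = 54.29 K.
T = 27.2 + 54.29 = 81.49 °C.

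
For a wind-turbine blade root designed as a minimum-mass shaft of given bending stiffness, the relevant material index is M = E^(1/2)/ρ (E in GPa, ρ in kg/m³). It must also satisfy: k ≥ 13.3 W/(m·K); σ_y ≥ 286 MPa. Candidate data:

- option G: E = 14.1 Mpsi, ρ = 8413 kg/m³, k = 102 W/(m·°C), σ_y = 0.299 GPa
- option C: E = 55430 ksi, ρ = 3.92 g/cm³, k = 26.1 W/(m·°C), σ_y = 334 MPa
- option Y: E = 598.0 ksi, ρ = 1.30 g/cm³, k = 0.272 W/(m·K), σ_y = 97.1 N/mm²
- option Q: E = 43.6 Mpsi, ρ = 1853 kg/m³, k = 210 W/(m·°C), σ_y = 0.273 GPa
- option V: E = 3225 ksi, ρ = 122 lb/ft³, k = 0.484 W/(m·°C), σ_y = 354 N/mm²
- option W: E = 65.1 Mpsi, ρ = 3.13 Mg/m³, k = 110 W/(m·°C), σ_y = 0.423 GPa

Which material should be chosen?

option W

Screen on constraints: k ≥ 13.3 W/(m·K); σ_y ≥ 286 MPa. Survivors: option G, option C, option W.
Convert each candidate to consistent units, then evaluate M:
  option G: E = 97.22 GPa, ρ = 8413 kg/m³
  option C: E = 382.2 GPa, ρ = 3920 kg/m³
  option W: E = 448.8 GPa, ρ = 3130 kg/m³
  option W: M = 6.77×10⁻³
  option C: M = 4.99×10⁻³
  option G: M = 1.17×10⁻³
Highest index: option W.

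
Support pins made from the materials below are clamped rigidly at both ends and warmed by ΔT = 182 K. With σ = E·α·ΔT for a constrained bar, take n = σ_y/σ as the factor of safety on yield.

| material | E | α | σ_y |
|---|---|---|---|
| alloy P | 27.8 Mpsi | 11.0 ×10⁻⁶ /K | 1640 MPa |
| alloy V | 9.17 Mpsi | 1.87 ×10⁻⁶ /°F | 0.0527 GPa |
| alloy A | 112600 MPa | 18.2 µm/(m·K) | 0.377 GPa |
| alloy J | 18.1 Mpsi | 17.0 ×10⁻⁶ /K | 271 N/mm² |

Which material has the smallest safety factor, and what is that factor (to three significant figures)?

Per material, after unit conversion:
  alloy P: E = 191.7, α = 11.0, σ_y = 1640 → σ = 384 MPa, n = 4.27
  alloy V: E = 63.22, α = 3.37, σ_y = 52.70 → σ = 38.7 MPa, n = 1.36
  alloy A: E = 112.6, α = 18.2, σ_y = 377.0 → σ = 373 MPa, n = 1.01
  alloy J: E = 124.8, α = 17.0, σ_y = 271.0 → σ = 386 MPa, n = 0.702
Alloy J has the lowest safety factor, n = 0.702.

alloy J, n = 0.702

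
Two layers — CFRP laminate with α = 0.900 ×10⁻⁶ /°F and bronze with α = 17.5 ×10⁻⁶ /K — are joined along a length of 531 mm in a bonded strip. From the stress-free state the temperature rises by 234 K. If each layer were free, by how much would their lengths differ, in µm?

1970 µm

CFRP laminate: α = 0.900×10⁻⁶/°F × 9/5 = 1.62×10⁻⁶/K.
Δα = |1.62 − 17.5|×10⁻⁶/K = 15.9×10⁻⁶/K.
ΔL_mismatch = Δα·L·ΔT = 15.9×10⁻⁶ × 531.0 mm × 234.0 K = 1970 µm.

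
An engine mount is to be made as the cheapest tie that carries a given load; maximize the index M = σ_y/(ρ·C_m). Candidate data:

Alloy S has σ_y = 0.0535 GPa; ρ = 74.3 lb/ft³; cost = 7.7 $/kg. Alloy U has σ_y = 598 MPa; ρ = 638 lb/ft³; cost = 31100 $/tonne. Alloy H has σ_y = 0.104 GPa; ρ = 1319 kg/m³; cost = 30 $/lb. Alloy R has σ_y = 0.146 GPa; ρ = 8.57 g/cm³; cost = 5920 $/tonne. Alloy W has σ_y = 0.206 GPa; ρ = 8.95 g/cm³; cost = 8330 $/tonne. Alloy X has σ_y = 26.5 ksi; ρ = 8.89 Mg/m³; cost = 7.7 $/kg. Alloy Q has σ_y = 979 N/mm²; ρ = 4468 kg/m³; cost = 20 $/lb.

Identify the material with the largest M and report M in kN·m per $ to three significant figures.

alloy S, M = 5.84 kN·m per $

Convert each candidate to consistent units, then evaluate M:
  alloy S: σ_y = 53.50 MPa, ρ = 1190 kg/m³, cost = 7.700 $/kg
  alloy U: σ_y = 598.0 MPa, ρ = 10220 kg/m³, cost = 31.10 $/kg
  alloy H: σ_y = 104.0 MPa, ρ = 1319 kg/m³, cost = 66.14 $/kg
  alloy R: σ_y = 146.0 MPa, ρ = 8570 kg/m³, cost = 5.920 $/kg
  alloy W: σ_y = 206.0 MPa, ρ = 8950 kg/m³, cost = 8.330 $/kg
  alloy X: σ_y = 182.7 MPa, ρ = 8890 kg/m³, cost = 7.700 $/kg
  alloy Q: σ_y = 979.0 MPa, ρ = 4468 kg/m³, cost = 44.09 $/kg
  alloy S: M = 5.84 kN·m per $
  alloy Q: M = 4.97 kN·m per $
  alloy R: M = 2.88 kN·m per $
  alloy W: M = 2.76 kN·m per $
  alloy X: M = 2.67 kN·m per $
  alloy U: M = 1.88 kN·m per $
  alloy H: M = 1.19 kN·m per $
Highest index: alloy S.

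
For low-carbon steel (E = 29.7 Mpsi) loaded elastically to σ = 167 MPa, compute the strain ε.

8.16×10⁻⁴

E = 29.7 Mpsi = 204.8 GPa = 204800 MPa.
ε = σ/E = 167 / 204800 = 8.16×10⁻⁴.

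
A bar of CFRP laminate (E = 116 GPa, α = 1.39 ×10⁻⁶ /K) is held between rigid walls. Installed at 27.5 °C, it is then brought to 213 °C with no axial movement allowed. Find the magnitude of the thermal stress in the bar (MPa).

ΔT = 185.5 K. Constrained thermal stress σ = E·α·ΔT = 116.0×10³ MPa × 1.39×10⁻⁶ × 185.5 = 29.9 MPa (compressive).

29.9 MPa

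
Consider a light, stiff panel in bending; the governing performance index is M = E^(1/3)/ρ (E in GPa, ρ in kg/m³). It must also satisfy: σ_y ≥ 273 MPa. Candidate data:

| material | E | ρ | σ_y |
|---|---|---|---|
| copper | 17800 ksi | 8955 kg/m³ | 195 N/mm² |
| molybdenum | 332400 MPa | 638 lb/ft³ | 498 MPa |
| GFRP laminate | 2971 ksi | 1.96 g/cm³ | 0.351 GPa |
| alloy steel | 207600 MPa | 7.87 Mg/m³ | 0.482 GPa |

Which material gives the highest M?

GFRP laminate

Screen on constraints: σ_y ≥ 273 MPa. Survivors: molybdenum, GFRP laminate, alloy steel.
In SI units:
  molybdenum: E = 332.4 GPa, ρ = 10220 kg/m³
  GFRP laminate: E = 20.48 GPa, ρ = 1960 kg/m³
  alloy steel: E = 207.6 GPa, ρ = 7870 kg/m³
  GFRP laminate: M = 1.40×10⁻³
  alloy steel: M = 0.752×10⁻³
  molybdenum: M = 0.678×10⁻³
The maximum is for GFRP laminate.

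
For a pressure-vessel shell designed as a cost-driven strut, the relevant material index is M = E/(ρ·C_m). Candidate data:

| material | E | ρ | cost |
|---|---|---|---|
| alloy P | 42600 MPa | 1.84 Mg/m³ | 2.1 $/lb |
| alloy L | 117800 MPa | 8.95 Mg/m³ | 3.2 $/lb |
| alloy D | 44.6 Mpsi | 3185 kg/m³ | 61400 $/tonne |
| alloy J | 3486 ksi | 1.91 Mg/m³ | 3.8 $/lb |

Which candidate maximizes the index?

Convert each candidate to consistent units, then evaluate M:
  alloy P: E = 42.60 GPa, ρ = 1840 kg/m³, cost = 4.630 $/kg
  alloy L: E = 117.8 GPa, ρ = 8950 kg/m³, cost = 7.055 $/kg
  alloy D: E = 307.5 GPa, ρ = 3185 kg/m³, cost = 61.40 $/kg
  alloy J: E = 24.04 GPa, ρ = 1910 kg/m³, cost = 8.377 $/kg
  alloy P: M = 5.00 MN·m per $
  alloy L: M = 1.87 MN·m per $
  alloy D: M = 1.57 MN·m per $
  alloy J: M = 1.50 MN·m per $
The maximum is for alloy P.

alloy P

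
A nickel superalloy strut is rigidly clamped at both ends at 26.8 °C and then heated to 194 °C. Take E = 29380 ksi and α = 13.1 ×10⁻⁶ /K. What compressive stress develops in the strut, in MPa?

444 MPa

E = 29380 ksi = 202.6 GPa.
ΔT = 167.2 K. Constrained thermal stress σ = E·α·ΔT = 202.6×10³ MPa × 13.1×10⁻⁶ × 167.2 = 444 MPa (compressive).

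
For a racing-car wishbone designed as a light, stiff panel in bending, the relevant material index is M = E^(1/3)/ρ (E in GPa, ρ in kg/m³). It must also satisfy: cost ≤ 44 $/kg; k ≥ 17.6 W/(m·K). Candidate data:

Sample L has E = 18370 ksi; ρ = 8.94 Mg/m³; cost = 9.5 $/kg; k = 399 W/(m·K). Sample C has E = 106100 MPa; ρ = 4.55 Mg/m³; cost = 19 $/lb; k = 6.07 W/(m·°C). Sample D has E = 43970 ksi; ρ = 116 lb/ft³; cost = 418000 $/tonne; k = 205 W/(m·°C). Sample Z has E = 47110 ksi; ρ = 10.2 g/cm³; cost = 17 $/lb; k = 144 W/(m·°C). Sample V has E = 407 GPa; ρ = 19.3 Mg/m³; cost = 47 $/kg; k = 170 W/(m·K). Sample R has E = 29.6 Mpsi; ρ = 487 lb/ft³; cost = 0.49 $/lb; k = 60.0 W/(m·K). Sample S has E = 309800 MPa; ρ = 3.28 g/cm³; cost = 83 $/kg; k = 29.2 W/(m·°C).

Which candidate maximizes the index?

Screen on constraints: cost ≤ 44 $/kg; k ≥ 17.6 W/(m·K). Survivors: sample L, sample Z, sample R.
Putting every candidate on a common basis:
  sample L: E = 126.7 GPa, ρ = 8940 kg/m³
  sample Z: E = 324.8 GPa, ρ = 10200 kg/m³
  sample R: E = 204.1 GPa, ρ = 7801 kg/m³
  sample R: M = 0.755×10⁻³
  sample Z: M = 0.674×10⁻³
  sample L: M = 0.562×10⁻³
Highest index: sample R.

sample R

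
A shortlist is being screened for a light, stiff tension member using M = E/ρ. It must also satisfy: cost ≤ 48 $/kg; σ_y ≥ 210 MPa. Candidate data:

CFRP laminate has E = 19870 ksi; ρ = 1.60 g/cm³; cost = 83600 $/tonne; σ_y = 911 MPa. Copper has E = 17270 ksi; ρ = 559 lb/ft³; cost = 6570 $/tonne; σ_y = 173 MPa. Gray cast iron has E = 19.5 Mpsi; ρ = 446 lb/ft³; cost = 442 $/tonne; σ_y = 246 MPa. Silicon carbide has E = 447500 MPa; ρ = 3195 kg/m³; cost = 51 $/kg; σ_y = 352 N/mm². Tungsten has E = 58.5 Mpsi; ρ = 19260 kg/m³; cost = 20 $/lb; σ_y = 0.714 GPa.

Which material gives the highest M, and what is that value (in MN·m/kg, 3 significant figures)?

tungsten, M = 20.9 MN·m/kg

Screen on constraints: cost ≤ 48 $/kg; σ_y ≥ 210 MPa. Survivors: gray cast iron, tungsten.
Normalizing units and computing the index:
  gray cast iron: E = 134.4 GPa, ρ = 7144 kg/m³
  tungsten: E = 403.3 GPa, ρ = 19260 kg/m³
  tungsten: M = 20.9 MN·m/kg
  gray cast iron: M = 18.8 MN·m/kg
Highest index: tungsten.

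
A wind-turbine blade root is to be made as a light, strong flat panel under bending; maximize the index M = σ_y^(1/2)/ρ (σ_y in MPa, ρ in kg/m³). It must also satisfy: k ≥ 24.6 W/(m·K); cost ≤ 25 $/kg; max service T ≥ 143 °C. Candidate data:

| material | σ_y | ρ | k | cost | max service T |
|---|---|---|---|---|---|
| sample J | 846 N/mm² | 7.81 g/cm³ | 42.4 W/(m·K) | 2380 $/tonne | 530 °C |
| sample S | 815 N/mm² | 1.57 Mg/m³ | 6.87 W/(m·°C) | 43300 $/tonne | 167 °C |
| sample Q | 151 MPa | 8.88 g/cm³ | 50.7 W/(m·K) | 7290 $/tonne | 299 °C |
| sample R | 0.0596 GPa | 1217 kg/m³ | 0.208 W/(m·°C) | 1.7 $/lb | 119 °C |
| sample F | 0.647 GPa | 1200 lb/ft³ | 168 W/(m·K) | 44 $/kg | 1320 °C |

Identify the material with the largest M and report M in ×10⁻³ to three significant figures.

Screen on constraints: k ≥ 24.6 W/(m·K); cost ≤ 25 $/kg; max service T ≥ 143 °C. Survivors: sample J, sample Q.
Convert each candidate to consistent units, then evaluate M:
  sample J: σ_y = 846.0 MPa, ρ = 7810 kg/m³
  sample Q: σ_y = 151.0 MPa, ρ = 8880 kg/m³
  sample J: M = 3.72×10⁻³
  sample Q: M = 1.38×10⁻³
Sample J has the largest M.

sample J, M = 3.72×10⁻³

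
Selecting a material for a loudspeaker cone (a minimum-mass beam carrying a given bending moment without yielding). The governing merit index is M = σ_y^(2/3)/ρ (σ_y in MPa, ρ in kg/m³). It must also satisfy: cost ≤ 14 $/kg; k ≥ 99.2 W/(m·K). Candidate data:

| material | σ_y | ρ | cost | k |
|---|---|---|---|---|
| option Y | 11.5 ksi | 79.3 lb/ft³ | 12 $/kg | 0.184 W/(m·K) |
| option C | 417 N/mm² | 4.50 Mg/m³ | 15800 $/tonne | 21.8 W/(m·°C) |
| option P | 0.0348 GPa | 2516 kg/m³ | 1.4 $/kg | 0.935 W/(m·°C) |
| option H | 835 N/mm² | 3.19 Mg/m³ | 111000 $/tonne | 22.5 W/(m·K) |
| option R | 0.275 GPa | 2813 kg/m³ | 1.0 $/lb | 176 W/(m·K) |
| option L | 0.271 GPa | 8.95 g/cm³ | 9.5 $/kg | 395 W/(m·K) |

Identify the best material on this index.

Screen on constraints: cost ≤ 14 $/kg; k ≥ 99.2 W/(m·K). Survivors: option R, option L.
Normalizing units and computing the index:
  option R: σ_y = 275.0 MPa, ρ = 2813 kg/m³
  option L: σ_y = 271.0 MPa, ρ = 8950 kg/m³
  option R: M = 15.0×10⁻³
  option L: M = 4.68×10⁻³
Highest index: option R.

option R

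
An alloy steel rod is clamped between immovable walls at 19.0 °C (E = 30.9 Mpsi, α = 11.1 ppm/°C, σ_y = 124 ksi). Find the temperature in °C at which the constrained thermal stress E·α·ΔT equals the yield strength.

381 °C

E = 30.9 Mpsi = 213.0 GPa.
σ_y = 124 ksi = 855.0 MPa.
E·α·ΔT = 855.0 MPa ⇒ ΔT = 855.0 / (213.0×10³ × 11.1×10⁻⁶) = 361.5 K.
T = 19.0 + 361.5 = 380.5 °C.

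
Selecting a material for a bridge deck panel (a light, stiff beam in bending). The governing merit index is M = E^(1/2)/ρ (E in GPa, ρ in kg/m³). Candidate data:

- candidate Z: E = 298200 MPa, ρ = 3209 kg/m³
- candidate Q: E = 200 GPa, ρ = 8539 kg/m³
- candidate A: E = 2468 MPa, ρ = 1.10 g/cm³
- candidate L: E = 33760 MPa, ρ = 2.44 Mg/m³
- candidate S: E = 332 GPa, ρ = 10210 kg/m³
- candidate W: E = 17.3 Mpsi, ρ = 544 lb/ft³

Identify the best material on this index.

After converting to SI:
  candidate Z: E = 298.2 GPa, ρ = 3209 kg/m³
  candidate Q: E = 200.0 GPa, ρ = 8539 kg/m³
  candidate A: E = 2.468 GPa, ρ = 1100 kg/m³
  candidate L: E = 33.76 GPa, ρ = 2440 kg/m³
  candidate S: E = 332.0 GPa, ρ = 10210 kg/m³
  candidate W: E = 119.3 GPa, ρ = 8714 kg/m³
  candidate Z: M = 5.38×10⁻³
  candidate L: M = 2.38×10⁻³
  candidate S: M = 1.78×10⁻³
  candidate Q: M = 1.66×10⁻³
  candidate A: M = 1.43×10⁻³
  candidate W: M = 1.25×10⁻³
Candidate Z has the largest M.

candidate Z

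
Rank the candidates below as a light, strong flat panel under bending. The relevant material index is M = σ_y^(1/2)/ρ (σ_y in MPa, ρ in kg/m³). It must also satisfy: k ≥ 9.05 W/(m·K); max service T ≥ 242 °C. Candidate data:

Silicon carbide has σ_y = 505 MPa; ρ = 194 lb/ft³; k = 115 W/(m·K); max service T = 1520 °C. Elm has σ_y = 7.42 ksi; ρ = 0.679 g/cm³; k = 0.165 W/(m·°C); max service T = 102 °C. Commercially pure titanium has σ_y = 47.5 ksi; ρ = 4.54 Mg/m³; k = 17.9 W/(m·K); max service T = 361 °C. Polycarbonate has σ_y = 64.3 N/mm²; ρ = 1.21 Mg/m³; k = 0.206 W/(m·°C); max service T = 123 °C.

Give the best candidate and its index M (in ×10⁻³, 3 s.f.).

silicon carbide, M = 7.23×10⁻³

Screen on constraints: k ≥ 9.05 W/(m·K); max service T ≥ 242 °C. Survivors: silicon carbide, commercially pure titanium.
Convert each candidate to consistent units, then evaluate M:
  silicon carbide: σ_y = 505.0 MPa, ρ = 3108 kg/m³
  commercially pure titanium: σ_y = 327.5 MPa, ρ = 4540 kg/m³
  silicon carbide: M = 7.23×10⁻³
  commercially pure titanium: M = 3.99×10⁻³
Silicon carbide ranks first.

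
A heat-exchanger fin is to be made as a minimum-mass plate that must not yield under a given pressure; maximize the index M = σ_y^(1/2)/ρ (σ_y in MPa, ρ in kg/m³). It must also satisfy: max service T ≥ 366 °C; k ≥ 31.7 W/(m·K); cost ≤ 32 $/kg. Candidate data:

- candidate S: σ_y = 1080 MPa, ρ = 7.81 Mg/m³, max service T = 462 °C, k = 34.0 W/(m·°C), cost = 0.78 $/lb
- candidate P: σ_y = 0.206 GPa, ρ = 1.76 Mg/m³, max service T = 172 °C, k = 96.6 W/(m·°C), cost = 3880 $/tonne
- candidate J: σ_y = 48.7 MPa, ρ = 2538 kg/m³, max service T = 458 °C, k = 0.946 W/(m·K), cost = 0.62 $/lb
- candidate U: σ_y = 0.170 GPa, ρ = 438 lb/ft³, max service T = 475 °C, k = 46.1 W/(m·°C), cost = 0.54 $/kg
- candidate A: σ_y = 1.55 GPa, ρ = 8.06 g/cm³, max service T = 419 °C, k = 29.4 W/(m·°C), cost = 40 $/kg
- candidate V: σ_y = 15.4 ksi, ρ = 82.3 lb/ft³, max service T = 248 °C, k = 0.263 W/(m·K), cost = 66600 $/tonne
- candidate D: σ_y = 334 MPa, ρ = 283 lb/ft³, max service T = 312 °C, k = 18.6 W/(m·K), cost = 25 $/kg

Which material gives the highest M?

candidate S

Screen on constraints: max service T ≥ 366 °C; k ≥ 31.7 W/(m·K); cost ≤ 32 $/kg. Survivors: candidate S, candidate U.
Convert each candidate to consistent units, then evaluate M:
  candidate S: σ_y = 1080 MPa, ρ = 7810 kg/m³
  candidate U: σ_y = 170.0 MPa, ρ = 7016 kg/m³
  candidate S: M = 4.21×10⁻³
  candidate U: M = 1.86×10⁻³
Highest index: candidate S.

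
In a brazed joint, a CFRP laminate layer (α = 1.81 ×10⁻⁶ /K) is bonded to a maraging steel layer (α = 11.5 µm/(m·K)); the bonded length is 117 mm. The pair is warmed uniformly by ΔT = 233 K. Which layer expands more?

α(CFRP laminate) = 1.81×10⁻⁶/K vs α(maraging steel) = 11.5×10⁻⁶/K.
Higher α expands more for the same ΔT: maraging steel.

maraging steel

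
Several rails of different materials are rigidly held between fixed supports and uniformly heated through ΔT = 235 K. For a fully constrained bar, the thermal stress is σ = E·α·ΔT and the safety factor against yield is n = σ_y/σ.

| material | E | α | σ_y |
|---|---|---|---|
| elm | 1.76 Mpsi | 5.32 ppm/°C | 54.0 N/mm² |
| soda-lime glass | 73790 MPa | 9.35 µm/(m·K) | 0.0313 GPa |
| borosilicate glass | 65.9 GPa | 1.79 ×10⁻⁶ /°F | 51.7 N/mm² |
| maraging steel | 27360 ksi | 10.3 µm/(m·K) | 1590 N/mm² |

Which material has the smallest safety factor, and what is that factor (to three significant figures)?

Converting E to GPa, α to ×10⁻⁶/K, σ_y to MPa, then σ and n for each:
  elm: E = 12.13, α = 5.32, σ_y = 54.00 → σ = 15.2 MPa, n = 3.56
  soda-lime glass: E = 73.79, α = 9.35, σ_y = 31.30 → σ = 162 MPa, n = 0.193
  borosilicate glass: E = 65.90, α = 3.22, σ_y = 51.70 → σ = 49.9 MPa, n = 1.04
  maraging steel: E = 188.6, α = 10.3, σ_y = 1590 → σ = 457 MPa, n = 3.48
The minimum is soda-lime glass at n = 0.193.

soda-lime glass, n = 0.193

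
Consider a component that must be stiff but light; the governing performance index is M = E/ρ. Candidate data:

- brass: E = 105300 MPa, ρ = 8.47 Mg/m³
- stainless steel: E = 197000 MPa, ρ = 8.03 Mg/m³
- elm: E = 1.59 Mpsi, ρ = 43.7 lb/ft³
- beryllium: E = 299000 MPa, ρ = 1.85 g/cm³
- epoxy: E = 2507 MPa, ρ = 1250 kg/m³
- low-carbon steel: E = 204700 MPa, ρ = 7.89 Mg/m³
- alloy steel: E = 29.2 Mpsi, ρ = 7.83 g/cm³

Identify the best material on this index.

beryllium

Normalizing units and computing the index:
  brass: E = 105.3 GPa, ρ = 8470 kg/m³
  stainless steel: E = 197.0 GPa, ρ = 8030 kg/m³
  elm: E = 10.96 GPa, ρ = 700.0 kg/m³
  beryllium: E = 299.0 GPa, ρ = 1850 kg/m³
  epoxy: E = 2.507 GPa, ρ = 1250 kg/m³
  low-carbon steel: E = 204.7 GPa, ρ = 7890 kg/m³
  alloy steel: E = 201.3 GPa, ρ = 7830 kg/m³
  beryllium: M = 162 MN·m/kg
  low-carbon steel: M = 25.9 MN·m/kg
  alloy steel: M = 25.7 MN·m/kg
  stainless steel: M = 24.5 MN·m/kg
  elm: M = 15.7 MN·m/kg
  brass: M = 12.4 MN·m/kg
  epoxy: M = 2.01 MN·m/kg
The maximum is for beryllium.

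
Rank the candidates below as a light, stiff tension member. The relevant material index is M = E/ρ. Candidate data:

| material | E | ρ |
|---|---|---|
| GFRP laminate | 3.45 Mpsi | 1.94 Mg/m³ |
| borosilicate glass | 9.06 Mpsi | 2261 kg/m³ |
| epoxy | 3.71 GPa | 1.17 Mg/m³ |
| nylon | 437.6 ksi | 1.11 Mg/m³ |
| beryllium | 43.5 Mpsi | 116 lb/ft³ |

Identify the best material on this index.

After converting to SI:
  GFRP laminate: E = 23.79 GPa, ρ = 1940 kg/m³
  borosilicate glass: E = 62.47 GPa, ρ = 2261 kg/m³
  epoxy: E = 3.710 GPa, ρ = 1170 kg/m³
  nylon: E = 3.017 GPa, ρ = 1110 kg/m³
  beryllium: E = 299.9 GPa, ρ = 1858 kg/m³
  beryllium: M = 161 MN·m/kg
  borosilicate glass: M = 27.6 MN·m/kg
  GFRP laminate: M = 12.3 MN·m/kg
  epoxy: M = 3.17 MN·m/kg
  nylon: M = 2.72 MN·m/kg
The maximum is for beryllium.

beryllium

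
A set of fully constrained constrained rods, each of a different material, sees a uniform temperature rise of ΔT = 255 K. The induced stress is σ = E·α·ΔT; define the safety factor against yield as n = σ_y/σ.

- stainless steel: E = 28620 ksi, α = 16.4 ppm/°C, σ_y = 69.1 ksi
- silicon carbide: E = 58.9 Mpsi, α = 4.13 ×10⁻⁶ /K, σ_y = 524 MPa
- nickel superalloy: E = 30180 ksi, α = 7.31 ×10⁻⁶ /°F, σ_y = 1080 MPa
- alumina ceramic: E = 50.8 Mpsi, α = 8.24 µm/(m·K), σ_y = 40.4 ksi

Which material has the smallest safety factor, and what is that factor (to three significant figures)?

Per material, after unit conversion:
  stainless steel: E = 197.3, α = 16.4, σ_y = 476.4 → σ = 825 MPa, n = 0.577
  silicon carbide: E = 406.1, α = 4.13, σ_y = 524.0 → σ = 428 MPa, n = 1.23
  nickel superalloy: E = 208.1, α = 13.2, σ_y = 1080 → σ = 698 MPa, n = 1.55
  alumina ceramic: E = 350.3, α = 8.24, σ_y = 278.5 → σ = 736 MPa, n = 0.378
The minimum is alumina ceramic at n = 0.378.

alumina ceramic, n = 0.378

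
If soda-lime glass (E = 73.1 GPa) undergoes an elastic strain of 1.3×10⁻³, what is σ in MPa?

σ = E·ε = 73100 MPa × 1.3×10⁻³ = 95.0 MPa.

95.0 MPa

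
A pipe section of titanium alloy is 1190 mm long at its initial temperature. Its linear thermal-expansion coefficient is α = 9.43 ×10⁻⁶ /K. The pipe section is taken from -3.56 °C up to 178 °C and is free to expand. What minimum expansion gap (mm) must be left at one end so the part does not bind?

2.04 mm

ΔT = 178 − (-3.56) = 181.6 K.
ΔL = α·L₀·ΔT = 9.43×10⁻⁶ × 1190 mm × 181.6 K = 2.04 mm.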